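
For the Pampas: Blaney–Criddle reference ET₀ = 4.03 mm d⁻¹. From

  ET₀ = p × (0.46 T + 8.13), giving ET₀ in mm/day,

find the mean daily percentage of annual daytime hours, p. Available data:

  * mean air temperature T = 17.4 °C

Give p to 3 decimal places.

0.250

p = ET₀ / (0.46 T + 8.13) = 4.03 / (0.46 × 17.4 + 8.13) = 4.03 / 16.134 = 0.2498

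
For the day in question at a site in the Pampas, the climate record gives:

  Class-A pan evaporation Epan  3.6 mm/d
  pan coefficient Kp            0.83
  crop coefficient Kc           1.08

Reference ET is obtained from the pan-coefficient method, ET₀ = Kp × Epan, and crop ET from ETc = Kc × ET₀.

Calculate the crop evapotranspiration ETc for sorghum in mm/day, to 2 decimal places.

ET₀ = 0.83 × 3.6 = 2.9880 mm/d
ETc = Kc × ET₀ = 1.08 × 2.9880 = 3.2270 mm/d

3.23 mm/day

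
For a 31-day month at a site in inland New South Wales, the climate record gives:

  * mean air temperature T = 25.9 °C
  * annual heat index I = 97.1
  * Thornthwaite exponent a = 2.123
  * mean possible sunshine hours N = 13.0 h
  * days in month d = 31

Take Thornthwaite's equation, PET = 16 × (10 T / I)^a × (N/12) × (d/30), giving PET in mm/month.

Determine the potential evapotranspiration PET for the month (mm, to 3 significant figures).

144 mm

10T/I = 10 × 25.9 / 97.1 = 2.6674
(10T/I)^a = 2.6674^2.123 = 8.0276
Uncorrected PET = 16 × 8.0276 = 128.442 mm
Correction = (N/12)(d/30) = (13.0/12)(31/30) = 1.1194
PET = 128.442 × 1.1194 = 143.778 mm/month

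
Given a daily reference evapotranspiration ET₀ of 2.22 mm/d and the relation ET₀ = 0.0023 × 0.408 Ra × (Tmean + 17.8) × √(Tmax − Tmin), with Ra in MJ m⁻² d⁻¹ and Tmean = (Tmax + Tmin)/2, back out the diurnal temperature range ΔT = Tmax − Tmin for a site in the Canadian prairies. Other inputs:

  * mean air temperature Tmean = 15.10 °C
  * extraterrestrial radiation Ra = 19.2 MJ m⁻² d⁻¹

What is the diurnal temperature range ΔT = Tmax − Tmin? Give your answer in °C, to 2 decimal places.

√ΔT = ET₀ / [0.0023 × 0.408 × Ra × (Tmean+17.8)] = 2.22 / (0.0023 × 7.8336 × 32.90) = 3.7451
ΔT = 3.7451² = 14.026 °C

14.03 °C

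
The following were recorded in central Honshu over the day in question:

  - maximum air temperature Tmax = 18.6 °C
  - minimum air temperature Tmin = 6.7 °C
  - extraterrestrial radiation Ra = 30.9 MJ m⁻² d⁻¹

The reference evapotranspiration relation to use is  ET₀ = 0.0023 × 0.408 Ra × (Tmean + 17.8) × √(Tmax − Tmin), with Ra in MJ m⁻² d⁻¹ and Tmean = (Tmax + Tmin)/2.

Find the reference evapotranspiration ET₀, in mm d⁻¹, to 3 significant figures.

Tmean = (18.6 + 6.7)/2 = 12.65 °C
0.408 Ra = 0.408 × 30.9 = 12.6072 mm/d equivalent
ET₀ = 0.0023 × 12.6072 × (12.65 + 17.8) × √11.9 = 0.0023 × 12.6072 × 30.45 × 3.4496 = 3.0458 mm/d

3.05 mm d⁻¹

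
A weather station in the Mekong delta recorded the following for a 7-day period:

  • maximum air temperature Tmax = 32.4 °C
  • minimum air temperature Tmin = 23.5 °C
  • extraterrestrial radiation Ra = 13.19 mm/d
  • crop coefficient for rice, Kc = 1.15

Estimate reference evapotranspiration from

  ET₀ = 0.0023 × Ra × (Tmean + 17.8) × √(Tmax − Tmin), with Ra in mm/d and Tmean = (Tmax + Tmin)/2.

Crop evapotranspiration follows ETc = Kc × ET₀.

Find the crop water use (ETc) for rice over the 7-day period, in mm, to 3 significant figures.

33.3 mm

Tmean = (32.4 + 23.5)/2 = 27.95 °C
ET₀ = 0.0023 × 13.19 × (27.95 + 17.8) × √8.9 = 0.0023 × 13.19 × 45.75 × 2.9833 = 4.1406 mm/d
ETc = Kc × ET₀ = 1.15 × 4.1406 = 4.7617 mm/d
Over 7 days: 4.7617 × 7 = 33.332 mm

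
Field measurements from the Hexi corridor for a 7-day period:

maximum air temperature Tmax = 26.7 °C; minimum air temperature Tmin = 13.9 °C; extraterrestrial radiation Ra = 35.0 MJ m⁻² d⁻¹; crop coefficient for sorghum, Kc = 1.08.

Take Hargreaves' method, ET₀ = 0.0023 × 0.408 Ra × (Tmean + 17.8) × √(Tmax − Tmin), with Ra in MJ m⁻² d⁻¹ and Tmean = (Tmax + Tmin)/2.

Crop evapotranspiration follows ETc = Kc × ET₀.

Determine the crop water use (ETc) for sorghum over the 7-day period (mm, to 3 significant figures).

Tmean = (26.7 + 13.9)/2 = 20.30 °C
0.408 Ra = 0.408 × 35.0 = 14.2800 mm/d equivalent
ET₀ = 0.0023 × 14.2800 × (20.30 + 17.8) × √12.8 = 0.0023 × 14.2800 × 38.10 × 3.5777 = 4.4770 mm/d
ETc = Kc × ET₀ = 1.08 × 4.4770 = 4.8352 mm/d
Over 7 days: 4.8352 × 7 = 33.846 mm

33.8 mm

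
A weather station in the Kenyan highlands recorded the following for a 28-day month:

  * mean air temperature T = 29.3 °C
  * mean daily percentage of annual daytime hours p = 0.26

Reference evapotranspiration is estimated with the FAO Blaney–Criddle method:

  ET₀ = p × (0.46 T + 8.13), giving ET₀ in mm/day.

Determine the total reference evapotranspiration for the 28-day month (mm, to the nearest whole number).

ET₀ = 0.26 × (0.46 × 29.3 + 8.13) = 0.26 × 21.608 = 5.6181 mm/d
Monthly total = 5.6181 × 28 = 157.307 mm

157 mm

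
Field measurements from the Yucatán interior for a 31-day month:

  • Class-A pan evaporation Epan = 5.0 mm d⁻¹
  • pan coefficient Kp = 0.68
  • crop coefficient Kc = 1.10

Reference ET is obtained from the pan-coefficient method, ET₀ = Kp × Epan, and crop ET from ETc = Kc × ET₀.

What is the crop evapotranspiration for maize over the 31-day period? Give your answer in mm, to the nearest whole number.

ET₀ = 0.68 × 5.0 = 3.4000 mm/d
ETc = Kc × ET₀ = 1.10 × 3.4000 = 3.7400 mm/d
Over 31 days: 3.7400 × 31 = 115.940 mm

116 mm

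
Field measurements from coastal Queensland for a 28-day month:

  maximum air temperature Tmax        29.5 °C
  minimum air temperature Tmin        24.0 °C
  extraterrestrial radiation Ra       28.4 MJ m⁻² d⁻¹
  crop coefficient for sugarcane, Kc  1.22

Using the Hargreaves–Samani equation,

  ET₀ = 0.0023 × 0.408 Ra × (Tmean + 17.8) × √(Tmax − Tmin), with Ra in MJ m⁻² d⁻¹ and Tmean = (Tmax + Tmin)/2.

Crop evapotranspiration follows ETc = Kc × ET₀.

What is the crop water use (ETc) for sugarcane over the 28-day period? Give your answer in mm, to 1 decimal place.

Tmean = (29.5 + 24.0)/2 = 26.75 °C
0.408 Ra = 0.408 × 28.4 = 11.5872 mm/d equivalent
ET₀ = 0.0023 × 11.5872 × (26.75 + 17.8) × √5.5 = 0.0023 × 11.5872 × 44.55 × 2.3452 = 2.7844 mm/d
ETc = Kc × ET₀ = 1.22 × 2.7844 = 3.3970 mm/d
Over 28 days: 3.3970 × 28 = 95.116 mm

95.1 mm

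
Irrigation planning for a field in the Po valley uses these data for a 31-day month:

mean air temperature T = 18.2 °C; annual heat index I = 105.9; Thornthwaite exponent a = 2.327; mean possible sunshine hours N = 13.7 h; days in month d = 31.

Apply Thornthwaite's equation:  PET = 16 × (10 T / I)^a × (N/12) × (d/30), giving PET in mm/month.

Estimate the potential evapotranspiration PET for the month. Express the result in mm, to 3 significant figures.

66.6 mm

10T/I = 10 × 18.2 / 105.9 = 1.7186
(10T/I)^a = 1.7186^2.327 = 3.5258
Uncorrected PET = 16 × 3.5258 = 56.413 mm
Correction = (N/12)(d/30) = (13.7/12)(31/30) = 1.1797
PET = 56.413 × 1.1797 = 66.550 mm/month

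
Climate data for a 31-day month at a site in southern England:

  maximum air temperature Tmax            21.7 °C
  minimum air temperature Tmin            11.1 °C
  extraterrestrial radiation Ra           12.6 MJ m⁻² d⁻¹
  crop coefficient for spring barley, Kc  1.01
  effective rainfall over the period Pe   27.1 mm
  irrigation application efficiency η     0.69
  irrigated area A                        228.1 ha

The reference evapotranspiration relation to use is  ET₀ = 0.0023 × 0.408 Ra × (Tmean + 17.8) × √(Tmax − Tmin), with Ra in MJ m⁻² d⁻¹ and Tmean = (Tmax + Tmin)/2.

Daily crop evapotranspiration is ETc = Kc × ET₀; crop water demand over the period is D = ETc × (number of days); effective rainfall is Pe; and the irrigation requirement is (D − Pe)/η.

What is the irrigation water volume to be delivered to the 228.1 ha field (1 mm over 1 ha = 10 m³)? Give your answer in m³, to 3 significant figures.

46700 m³

Tmean = (21.7 + 11.1)/2 = 16.40 °C
0.408 Ra = 0.408 × 12.6 = 5.1408 mm/d equivalent
ET₀ = 0.0023 × 5.1408 × (16.40 + 17.8) × √10.6 = 0.0023 × 5.1408 × 34.20 × 3.2558 = 1.3166 mm/d
ETc = Kc × ET₀ = 1.01 × 1.3166 = 1.3298 mm/d
Crop demand D = ETc × 31 d = 1.3298 × 31 = 41.224 mm
D − Pe = 41.224 − 27.1 = 14.124 mm
Gross irrigation = 14.124 / 0.69 = 20.470 mm
Volume = 20.470 mm × 228.1 ha × 10 = 46692.1 m³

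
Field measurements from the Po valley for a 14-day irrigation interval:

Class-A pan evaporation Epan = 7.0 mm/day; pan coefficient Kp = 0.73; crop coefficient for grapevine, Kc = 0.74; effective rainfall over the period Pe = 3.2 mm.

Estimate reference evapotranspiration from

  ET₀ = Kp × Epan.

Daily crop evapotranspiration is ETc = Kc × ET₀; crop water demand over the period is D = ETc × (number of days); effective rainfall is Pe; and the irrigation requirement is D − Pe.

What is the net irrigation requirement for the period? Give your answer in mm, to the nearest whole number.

ET₀ = 0.73 × 7.0 = 5.1100 mm/d
ETc = Kc × ET₀ = 0.74 × 5.1100 = 3.7814 mm/d
Crop demand D = ETc × 14 d = 3.7814 × 14 = 52.940 mm
D − Pe = 52.940 − 3.2 = 49.740 mm

50 mm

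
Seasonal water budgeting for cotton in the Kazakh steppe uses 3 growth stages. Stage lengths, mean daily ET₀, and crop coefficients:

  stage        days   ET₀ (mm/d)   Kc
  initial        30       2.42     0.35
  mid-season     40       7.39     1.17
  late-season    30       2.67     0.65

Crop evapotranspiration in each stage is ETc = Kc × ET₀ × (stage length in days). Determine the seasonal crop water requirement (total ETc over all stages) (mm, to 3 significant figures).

423 mm

initial: 0.35 × 2.42 × 30 = 25.41 mm
mid-season: 1.17 × 7.39 × 40 = 345.85 mm
late-season: 0.65 × 2.67 × 30 = 52.07 mm
Seasonal total = 423.33 mm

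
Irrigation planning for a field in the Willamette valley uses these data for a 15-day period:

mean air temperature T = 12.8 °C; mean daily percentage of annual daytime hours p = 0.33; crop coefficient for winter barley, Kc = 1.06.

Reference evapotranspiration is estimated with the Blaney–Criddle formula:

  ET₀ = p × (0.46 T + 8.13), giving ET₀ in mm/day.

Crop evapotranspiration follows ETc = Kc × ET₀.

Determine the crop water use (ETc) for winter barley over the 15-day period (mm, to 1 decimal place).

73.6 mm

ET₀ = 0.33 × (0.46 × 12.8 + 8.13) = 0.33 × 14.018 = 4.6259 mm/d
ETc = Kc × ET₀ = 1.06 × 4.6259 = 4.9035 mm/d
Over 15 days: 4.9035 × 15 = 73.553 mm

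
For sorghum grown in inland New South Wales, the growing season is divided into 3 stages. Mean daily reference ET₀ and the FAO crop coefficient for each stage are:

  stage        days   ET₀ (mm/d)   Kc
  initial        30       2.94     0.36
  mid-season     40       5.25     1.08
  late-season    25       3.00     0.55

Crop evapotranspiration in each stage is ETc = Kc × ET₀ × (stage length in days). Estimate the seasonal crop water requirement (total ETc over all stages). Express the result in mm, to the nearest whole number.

initial: 0.36 × 2.94 × 30 = 31.75 mm
mid-season: 1.08 × 5.25 × 40 = 226.80 mm
late-season: 0.55 × 3.00 × 25 = 41.25 mm
Seasonal total = 299.80 mm

300 mm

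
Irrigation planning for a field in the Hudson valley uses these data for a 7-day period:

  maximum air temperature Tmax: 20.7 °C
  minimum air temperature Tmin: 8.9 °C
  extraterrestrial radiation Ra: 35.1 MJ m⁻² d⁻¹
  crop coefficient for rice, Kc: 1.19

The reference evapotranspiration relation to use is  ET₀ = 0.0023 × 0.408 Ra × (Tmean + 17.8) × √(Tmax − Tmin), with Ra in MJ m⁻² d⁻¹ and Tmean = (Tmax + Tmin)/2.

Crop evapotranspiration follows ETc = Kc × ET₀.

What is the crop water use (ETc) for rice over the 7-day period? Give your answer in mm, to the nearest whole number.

Tmean = (20.7 + 8.9)/2 = 14.80 °C
0.408 Ra = 0.408 × 35.1 = 14.3208 mm/d equivalent
ET₀ = 0.0023 × 14.3208 × (14.80 + 17.8) × √11.8 = 0.0023 × 14.3208 × 32.60 × 3.4351 = 3.6885 mm/d
ETc = Kc × ET₀ = 1.19 × 3.6885 = 4.3893 mm/d
Over 7 days: 4.3893 × 7 = 30.725 mm

31 mm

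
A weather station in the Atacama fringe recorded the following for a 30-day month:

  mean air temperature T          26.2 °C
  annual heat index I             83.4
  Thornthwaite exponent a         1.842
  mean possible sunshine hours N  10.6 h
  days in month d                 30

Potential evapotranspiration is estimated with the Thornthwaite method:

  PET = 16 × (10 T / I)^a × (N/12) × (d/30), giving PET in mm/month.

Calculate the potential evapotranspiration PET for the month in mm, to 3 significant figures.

10T/I = 10 × 26.2 / 83.4 = 3.1415
(10T/I)^a = 3.1415^1.842 = 8.2362
Uncorrected PET = 16 × 8.2362 = 131.779 mm
Correction = (N/12)(d/30) = (10.6/12)(30/30) = 0.8833
PET = 131.779 × 0.8833 = 116.400 mm/month

116 mm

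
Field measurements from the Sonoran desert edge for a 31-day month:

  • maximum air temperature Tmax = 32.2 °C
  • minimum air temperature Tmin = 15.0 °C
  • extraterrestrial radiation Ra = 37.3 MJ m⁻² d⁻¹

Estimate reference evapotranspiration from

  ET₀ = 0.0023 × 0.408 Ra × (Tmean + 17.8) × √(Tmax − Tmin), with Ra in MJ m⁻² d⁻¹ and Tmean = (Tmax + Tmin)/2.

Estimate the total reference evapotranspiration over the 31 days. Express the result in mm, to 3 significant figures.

186 mm

Tmean = (32.2 + 15.0)/2 = 23.60 °C
0.408 Ra = 0.408 × 37.3 = 15.2184 mm/d equivalent
ET₀ = 0.0023 × 15.2184 × (23.60 + 17.8) × √17.2 = 0.0023 × 15.2184 × 41.40 × 4.1473 = 6.0098 mm/d
Over 31 days: 6.0098 × 31 = 186.304 mm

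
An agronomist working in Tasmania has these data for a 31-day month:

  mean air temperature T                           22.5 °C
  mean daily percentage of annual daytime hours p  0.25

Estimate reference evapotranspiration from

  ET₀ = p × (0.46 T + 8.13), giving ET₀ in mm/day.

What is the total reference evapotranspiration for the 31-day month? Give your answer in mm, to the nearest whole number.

143 mm

ET₀ = 0.25 × (0.46 × 22.5 + 8.13) = 0.25 × 18.480 = 4.6200 mm/d
Monthly total = 4.6200 × 31 = 143.220 mm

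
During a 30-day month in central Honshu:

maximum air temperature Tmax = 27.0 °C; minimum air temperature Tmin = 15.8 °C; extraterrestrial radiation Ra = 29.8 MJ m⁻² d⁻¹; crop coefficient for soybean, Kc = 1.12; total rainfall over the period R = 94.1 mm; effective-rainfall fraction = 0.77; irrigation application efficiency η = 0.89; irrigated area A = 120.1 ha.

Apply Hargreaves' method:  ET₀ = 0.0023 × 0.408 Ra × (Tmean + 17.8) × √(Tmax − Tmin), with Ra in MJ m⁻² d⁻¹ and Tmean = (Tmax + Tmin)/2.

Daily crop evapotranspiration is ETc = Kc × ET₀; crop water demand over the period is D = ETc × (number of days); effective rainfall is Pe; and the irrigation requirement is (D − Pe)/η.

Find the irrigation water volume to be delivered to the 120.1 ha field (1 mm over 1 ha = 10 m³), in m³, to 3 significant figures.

Tmean = (27.0 + 15.8)/2 = 21.40 °C
0.408 Ra = 0.408 × 29.8 = 12.1584 mm/d equivalent
ET₀ = 0.0023 × 12.1584 × (21.40 + 17.8) × √11.2 = 0.0023 × 12.1584 × 39.20 × 3.3466 = 3.6685 mm/d
ETc = Kc × ET₀ = 1.12 × 3.6685 = 4.1087 mm/d
Crop demand D = ETc × 30 d = 4.1087 × 30 = 123.261 mm
Pe = 0.77 × 94.1 = 72.457 mm
D − Pe = 123.261 − 72.457 = 50.804 mm
Gross irrigation = 50.804 / 0.89 = 57.083 mm
Volume = 57.083 mm × 120.1 ha × 10 = 68556.7 m³

68600 m³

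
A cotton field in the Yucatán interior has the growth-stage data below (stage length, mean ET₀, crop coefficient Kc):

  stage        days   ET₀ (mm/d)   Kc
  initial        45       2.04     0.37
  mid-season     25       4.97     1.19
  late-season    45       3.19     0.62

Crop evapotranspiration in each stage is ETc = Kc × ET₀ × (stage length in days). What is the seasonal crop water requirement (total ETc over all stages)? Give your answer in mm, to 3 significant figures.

initial: 0.37 × 2.04 × 45 = 33.97 mm
mid-season: 1.19 × 4.97 × 25 = 147.86 mm
late-season: 0.62 × 3.19 × 45 = 89.00 mm
Seasonal total = 270.83 mm

271 mm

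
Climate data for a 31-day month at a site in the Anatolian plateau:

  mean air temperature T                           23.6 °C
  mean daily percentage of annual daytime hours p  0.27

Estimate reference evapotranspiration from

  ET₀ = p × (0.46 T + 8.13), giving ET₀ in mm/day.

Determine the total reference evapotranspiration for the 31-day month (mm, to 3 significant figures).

159 mm

ET₀ = 0.27 × (0.46 × 23.6 + 8.13) = 0.27 × 18.986 = 5.1262 mm/d
Monthly total = 5.1262 × 31 = 158.912 mm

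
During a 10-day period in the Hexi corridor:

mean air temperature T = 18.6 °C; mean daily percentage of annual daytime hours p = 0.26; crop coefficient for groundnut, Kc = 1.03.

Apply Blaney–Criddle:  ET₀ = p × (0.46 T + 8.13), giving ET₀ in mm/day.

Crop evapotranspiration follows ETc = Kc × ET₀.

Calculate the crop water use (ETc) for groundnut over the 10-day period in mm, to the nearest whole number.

45 mm

ET₀ = 0.26 × (0.46 × 18.6 + 8.13) = 0.26 × 16.686 = 4.3384 mm/d
ETc = Kc × ET₀ = 1.03 × 4.3384 = 4.4686 mm/d
Over 10 days: 4.4686 × 10 = 44.686 mm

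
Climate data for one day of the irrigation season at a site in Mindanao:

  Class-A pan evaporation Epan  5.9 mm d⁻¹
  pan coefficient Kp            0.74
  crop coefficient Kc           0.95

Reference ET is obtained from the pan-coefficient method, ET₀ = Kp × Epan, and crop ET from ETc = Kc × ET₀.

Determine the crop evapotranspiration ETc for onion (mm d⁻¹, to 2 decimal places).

ET₀ = 0.74 × 5.9 = 4.3660 mm/d
ETc = Kc × ET₀ = 0.95 × 4.3660 = 4.1477 mm/d

4.15 mm d⁻¹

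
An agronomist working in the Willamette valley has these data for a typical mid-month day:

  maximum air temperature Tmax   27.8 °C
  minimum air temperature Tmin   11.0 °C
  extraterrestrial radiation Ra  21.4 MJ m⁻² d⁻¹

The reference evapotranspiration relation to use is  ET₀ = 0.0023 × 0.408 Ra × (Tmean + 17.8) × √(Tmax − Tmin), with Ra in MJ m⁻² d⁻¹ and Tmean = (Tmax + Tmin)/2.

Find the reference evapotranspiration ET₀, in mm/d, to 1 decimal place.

3.1 mm/d

Tmean = (27.8 + 11.0)/2 = 19.40 °C
0.408 Ra = 0.408 × 21.4 = 8.7312 mm/d equivalent
ET₀ = 0.0023 × 8.7312 × (19.40 + 17.8) × √16.8 = 0.0023 × 8.7312 × 37.20 × 4.0988 = 3.0620 mm/d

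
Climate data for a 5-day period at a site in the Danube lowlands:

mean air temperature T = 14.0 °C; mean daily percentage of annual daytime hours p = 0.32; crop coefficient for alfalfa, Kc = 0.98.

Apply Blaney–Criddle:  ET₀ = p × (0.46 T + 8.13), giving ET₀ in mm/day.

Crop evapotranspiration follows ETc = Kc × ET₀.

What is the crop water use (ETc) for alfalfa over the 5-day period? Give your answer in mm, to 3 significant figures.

ET₀ = 0.32 × (0.46 × 14.0 + 8.13) = 0.32 × 14.570 = 4.6624 mm/d
ETc = Kc × ET₀ = 0.98 × 4.6624 = 4.5692 mm/d
Over 5 days: 4.5692 × 5 = 22.846 mm

22.8 mm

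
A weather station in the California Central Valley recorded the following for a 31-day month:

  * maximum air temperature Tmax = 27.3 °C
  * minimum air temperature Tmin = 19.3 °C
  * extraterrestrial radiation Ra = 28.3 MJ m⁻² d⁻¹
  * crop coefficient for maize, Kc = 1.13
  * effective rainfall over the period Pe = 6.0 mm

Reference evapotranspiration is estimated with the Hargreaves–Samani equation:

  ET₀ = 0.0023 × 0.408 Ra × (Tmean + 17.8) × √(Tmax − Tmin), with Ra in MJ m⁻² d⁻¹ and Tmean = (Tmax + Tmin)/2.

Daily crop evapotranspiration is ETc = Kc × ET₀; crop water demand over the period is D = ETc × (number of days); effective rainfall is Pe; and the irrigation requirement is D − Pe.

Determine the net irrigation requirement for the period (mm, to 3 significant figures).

102 mm

Tmean = (27.3 + 19.3)/2 = 23.30 °C
0.408 Ra = 0.408 × 28.3 = 11.5464 mm/d equivalent
ET₀ = 0.0023 × 11.5464 × (23.30 + 17.8) × √8.0 = 0.0023 × 11.5464 × 41.10 × 2.8284 = 3.0871 mm/d
ETc = Kc × ET₀ = 1.13 × 3.0871 = 3.4884 mm/d
Crop demand D = ETc × 31 d = 3.4884 × 31 = 108.140 mm
D − Pe = 108.140 − 6.0 = 102.140 mm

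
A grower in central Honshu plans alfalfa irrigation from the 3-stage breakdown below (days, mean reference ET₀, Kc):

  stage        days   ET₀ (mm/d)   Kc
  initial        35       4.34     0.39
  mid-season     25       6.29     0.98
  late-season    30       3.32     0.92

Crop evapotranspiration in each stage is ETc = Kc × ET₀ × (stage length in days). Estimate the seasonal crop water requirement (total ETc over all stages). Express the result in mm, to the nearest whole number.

305 mm

initial: 0.39 × 4.34 × 35 = 59.24 mm
mid-season: 0.98 × 6.29 × 25 = 154.11 mm
late-season: 0.92 × 3.32 × 30 = 91.63 mm
Seasonal total = 304.98 mm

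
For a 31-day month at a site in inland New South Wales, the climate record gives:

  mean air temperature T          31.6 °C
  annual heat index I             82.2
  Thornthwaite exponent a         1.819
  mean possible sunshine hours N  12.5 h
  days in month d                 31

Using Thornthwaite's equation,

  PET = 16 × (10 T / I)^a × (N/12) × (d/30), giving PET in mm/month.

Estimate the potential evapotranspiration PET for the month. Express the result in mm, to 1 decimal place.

199.5 mm

10T/I = 10 × 31.6 / 82.2 = 3.8443
(10T/I)^a = 3.8443^1.819 = 11.5820
Uncorrected PET = 16 × 11.5820 = 185.312 mm
Correction = (N/12)(d/30) = (12.5/12)(31/30) = 1.0764
PET = 185.312 × 1.0764 = 199.470 mm/month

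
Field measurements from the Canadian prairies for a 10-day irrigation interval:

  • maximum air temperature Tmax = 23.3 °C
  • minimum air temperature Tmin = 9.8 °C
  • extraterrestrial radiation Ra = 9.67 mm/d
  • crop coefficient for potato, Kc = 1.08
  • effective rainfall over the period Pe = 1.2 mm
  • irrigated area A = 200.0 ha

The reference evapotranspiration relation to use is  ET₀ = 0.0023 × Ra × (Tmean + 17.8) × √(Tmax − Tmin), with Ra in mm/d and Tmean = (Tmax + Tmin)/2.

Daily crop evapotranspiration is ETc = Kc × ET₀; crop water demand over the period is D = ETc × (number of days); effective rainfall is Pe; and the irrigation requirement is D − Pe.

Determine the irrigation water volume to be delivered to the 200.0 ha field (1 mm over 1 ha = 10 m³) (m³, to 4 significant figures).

Tmean = (23.3 + 9.8)/2 = 16.55 °C
ET₀ = 0.0023 × 9.67 × (16.55 + 17.8) × √13.5 = 0.0023 × 9.67 × 34.35 × 3.6742 = 2.8070 mm/d
ETc = Kc × ET₀ = 1.08 × 2.8070 = 3.0316 mm/d
Crop demand D = ETc × 10 d = 3.0316 × 10 = 30.316 mm
D − Pe = 30.316 − 1.2 = 29.116 mm
Volume = 29.116 mm × 200.0 ha × 10 = 58232.0 m³

58230 m³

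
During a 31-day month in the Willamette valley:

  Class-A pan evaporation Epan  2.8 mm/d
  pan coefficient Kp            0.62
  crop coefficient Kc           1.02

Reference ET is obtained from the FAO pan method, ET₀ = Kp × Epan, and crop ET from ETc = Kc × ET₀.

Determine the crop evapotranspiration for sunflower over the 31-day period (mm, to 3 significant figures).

ET₀ = 0.62 × 2.8 = 1.7360 mm/d
ETc = Kc × ET₀ = 1.02 × 1.7360 = 1.7707 mm/d
Over 31 days: 1.7707 × 31 = 54.892 mm

54.9 mm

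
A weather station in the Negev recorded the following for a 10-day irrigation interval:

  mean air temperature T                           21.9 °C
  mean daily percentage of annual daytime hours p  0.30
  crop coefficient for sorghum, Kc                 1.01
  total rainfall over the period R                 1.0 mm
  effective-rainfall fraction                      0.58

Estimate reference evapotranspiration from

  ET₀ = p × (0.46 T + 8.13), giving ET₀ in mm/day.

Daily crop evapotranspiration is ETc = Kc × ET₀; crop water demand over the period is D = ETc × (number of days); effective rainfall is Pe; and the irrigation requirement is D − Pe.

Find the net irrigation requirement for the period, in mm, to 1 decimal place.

ET₀ = 0.30 × (0.46 × 21.9 + 8.13) = 0.30 × 18.204 = 5.4612 mm/d
ETc = Kc × ET₀ = 1.01 × 5.4612 = 5.5158 mm/d
Crop demand D = ETc × 10 d = 5.5158 × 10 = 55.158 mm
Pe = 0.58 × 1.0 = 0.580 mm
D − Pe = 55.158 − 0.580 = 54.578 mm

54.6 mm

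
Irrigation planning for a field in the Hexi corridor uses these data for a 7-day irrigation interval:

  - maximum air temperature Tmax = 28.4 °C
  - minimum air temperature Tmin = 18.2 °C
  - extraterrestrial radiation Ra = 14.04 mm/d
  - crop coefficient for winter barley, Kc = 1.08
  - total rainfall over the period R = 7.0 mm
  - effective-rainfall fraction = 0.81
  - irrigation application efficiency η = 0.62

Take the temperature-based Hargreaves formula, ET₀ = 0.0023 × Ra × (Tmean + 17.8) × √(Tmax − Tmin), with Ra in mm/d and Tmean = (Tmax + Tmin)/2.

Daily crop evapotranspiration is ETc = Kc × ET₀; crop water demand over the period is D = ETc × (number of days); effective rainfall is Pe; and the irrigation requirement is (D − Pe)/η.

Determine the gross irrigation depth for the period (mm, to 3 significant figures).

Tmean = (28.4 + 18.2)/2 = 23.30 °C
ET₀ = 0.0023 × 14.04 × (23.30 + 17.8) × √10.2 = 0.0023 × 14.04 × 41.10 × 3.1937 = 4.2387 mm/d
ETc = Kc × ET₀ = 1.08 × 4.2387 = 4.5778 mm/d
Crop demand D = ETc × 7 d = 4.5778 × 7 = 32.045 mm
Pe = 0.81 × 7.0 = 5.670 mm
D − Pe = 32.045 − 5.670 = 26.375 mm
Gross irrigation = 26.375 / 0.62 = 42.540 mm

42.5 mm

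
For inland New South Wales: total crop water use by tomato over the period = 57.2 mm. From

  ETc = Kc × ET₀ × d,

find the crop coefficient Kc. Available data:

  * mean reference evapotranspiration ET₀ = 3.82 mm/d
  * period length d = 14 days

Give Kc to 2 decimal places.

ETc = Kc × ET₀ × d  ⇒  Kc = ETc / (ET₀ × d)
Kc = 57.2 / (3.82 × 14) = 57.2 / 53.48 = 1.0696

1.07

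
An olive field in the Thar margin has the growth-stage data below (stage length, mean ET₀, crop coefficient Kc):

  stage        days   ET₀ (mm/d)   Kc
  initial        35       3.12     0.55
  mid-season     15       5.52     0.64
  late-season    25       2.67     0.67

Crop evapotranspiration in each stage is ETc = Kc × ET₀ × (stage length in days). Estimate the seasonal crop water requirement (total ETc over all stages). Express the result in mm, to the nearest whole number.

158 mm

initial: 0.55 × 3.12 × 35 = 60.06 mm
mid-season: 0.64 × 5.52 × 15 = 52.99 mm
late-season: 0.67 × 2.67 × 25 = 44.72 mm
Seasonal total = 157.77 mm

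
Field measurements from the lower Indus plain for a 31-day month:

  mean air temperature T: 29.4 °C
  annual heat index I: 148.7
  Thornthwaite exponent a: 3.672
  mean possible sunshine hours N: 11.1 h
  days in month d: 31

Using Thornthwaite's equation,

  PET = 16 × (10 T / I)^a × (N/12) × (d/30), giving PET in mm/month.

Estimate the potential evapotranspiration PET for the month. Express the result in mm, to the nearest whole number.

187 mm

10T/I = 10 × 29.4 / 148.7 = 1.9771
(10T/I)^a = 1.9771^3.672 = 12.2185
Uncorrected PET = 16 × 12.2185 = 195.496 mm
Correction = (N/12)(d/30) = (11.1/12)(31/30) = 0.9558
PET = 195.496 × 0.9558 = 186.855 mm/month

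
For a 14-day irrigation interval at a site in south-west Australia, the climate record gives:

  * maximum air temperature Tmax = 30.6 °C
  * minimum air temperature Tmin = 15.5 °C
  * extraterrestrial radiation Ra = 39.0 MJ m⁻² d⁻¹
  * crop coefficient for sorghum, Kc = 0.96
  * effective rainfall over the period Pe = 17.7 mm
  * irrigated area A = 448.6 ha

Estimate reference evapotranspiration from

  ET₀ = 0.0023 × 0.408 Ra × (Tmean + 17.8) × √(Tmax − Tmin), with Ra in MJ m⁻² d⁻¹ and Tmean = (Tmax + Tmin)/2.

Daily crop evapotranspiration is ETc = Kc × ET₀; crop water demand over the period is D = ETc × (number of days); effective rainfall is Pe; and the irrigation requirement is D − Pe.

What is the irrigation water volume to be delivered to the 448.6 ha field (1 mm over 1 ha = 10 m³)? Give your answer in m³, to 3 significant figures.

Tmean = (30.6 + 15.5)/2 = 23.05 °C
0.408 Ra = 0.408 × 39.0 = 15.9120 mm/d equivalent
ET₀ = 0.0023 × 15.9120 × (23.05 + 17.8) × √15.1 = 0.0023 × 15.9120 × 40.85 × 3.8859 = 5.8095 mm/d
ETc = Kc × ET₀ = 0.96 × 5.8095 = 5.5771 mm/d
Crop demand D = ETc × 14 d = 5.5771 × 14 = 78.079 mm
D − Pe = 78.079 − 17.7 = 60.379 mm
Volume = 60.379 mm × 448.6 ha × 10 = 270860.2 m³

271000 m³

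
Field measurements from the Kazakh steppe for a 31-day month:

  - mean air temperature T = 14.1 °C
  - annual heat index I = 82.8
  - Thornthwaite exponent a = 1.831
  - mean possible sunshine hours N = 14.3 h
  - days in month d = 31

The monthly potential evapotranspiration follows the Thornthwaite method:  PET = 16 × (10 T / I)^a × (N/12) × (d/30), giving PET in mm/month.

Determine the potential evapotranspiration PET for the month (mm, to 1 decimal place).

52.2 mm

10T/I = 10 × 14.1 / 82.8 = 1.7029
(10T/I)^a = 1.7029^1.831 = 2.6504
Uncorrected PET = 16 × 2.6504 = 42.406 mm
Correction = (N/12)(d/30) = (14.3/12)(31/30) = 1.2314
PET = 42.406 × 1.2314 = 52.219 mm/month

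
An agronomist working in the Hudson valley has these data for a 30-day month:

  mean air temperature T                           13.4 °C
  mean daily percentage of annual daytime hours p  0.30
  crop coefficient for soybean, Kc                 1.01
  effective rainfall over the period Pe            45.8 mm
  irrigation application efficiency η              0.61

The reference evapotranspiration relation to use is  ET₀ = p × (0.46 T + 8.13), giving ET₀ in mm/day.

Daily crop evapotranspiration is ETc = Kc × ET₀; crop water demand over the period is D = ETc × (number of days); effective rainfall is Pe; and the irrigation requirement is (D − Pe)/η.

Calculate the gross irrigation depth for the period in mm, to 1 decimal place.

137.9 mm

ET₀ = 0.30 × (0.46 × 13.4 + 8.13) = 0.30 × 14.294 = 4.2882 mm/d
ETc = Kc × ET₀ = 1.01 × 4.2882 = 4.3311 mm/d
Crop demand D = ETc × 30 d = 4.3311 × 30 = 129.933 mm
D − Pe = 129.933 − 45.8 = 84.133 mm
Gross irrigation = 84.133 / 0.61 = 137.923 mm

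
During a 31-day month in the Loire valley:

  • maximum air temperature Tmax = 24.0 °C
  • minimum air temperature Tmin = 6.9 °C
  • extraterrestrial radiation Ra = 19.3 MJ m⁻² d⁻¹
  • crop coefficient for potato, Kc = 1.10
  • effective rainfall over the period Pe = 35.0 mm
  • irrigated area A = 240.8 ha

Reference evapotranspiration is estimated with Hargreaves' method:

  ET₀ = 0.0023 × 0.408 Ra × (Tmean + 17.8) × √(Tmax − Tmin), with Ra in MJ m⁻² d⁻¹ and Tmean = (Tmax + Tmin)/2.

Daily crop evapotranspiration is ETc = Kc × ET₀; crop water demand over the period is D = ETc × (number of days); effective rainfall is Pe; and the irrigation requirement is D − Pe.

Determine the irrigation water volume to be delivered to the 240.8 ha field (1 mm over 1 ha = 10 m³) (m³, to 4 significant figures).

120200 m³

Tmean = (24.0 + 6.9)/2 = 15.45 °C
0.408 Ra = 0.408 × 19.3 = 7.8744 mm/d equivalent
ET₀ = 0.0023 × 7.8744 × (15.45 + 17.8) × √17.1 = 0.0023 × 7.8744 × 33.25 × 4.1352 = 2.4902 mm/d
ETc = Kc × ET₀ = 1.10 × 2.4902 = 2.7392 mm/d
Crop demand D = ETc × 31 d = 2.7392 × 31 = 84.915 mm
D − Pe = 84.915 − 35.0 = 49.915 mm
Volume = 49.915 mm × 240.8 ha × 10 = 120195.3 m³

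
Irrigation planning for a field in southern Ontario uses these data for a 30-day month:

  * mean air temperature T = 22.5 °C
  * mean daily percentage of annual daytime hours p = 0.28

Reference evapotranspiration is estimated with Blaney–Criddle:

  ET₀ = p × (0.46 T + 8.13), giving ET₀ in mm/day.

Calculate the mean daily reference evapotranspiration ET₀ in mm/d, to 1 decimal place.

ET₀ = 0.28 × (0.46 × 22.5 + 8.13) = 0.28 × 18.480 = 5.1744 mm/d

5.2 mm/d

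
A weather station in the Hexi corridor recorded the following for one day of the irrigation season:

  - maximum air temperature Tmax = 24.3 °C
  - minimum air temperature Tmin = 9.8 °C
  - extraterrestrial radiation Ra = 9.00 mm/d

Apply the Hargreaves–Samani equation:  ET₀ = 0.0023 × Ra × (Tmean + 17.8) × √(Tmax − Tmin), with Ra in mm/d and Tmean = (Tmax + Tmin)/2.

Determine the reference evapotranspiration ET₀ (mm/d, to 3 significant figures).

2.75 mm/d

Tmean = (24.3 + 9.8)/2 = 17.05 °C
ET₀ = 0.0023 × 9.00 × (17.05 + 17.8) × √14.5 = 0.0023 × 9.00 × 34.85 × 3.8079 = 2.7470 mm/d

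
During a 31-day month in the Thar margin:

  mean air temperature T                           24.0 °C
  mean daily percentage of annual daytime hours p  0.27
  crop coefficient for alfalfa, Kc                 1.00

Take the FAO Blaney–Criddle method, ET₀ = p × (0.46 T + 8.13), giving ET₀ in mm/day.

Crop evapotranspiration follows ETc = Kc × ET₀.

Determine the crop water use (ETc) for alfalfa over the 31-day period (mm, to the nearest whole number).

160 mm

ET₀ = 0.27 × (0.46 × 24.0 + 8.13) = 0.27 × 19.170 = 5.1759 mm/d
ETc = Kc × ET₀ = 1.00 × 5.1759 = 5.1759 mm/d
Over 31 days: 5.1759 × 31 = 160.453 mm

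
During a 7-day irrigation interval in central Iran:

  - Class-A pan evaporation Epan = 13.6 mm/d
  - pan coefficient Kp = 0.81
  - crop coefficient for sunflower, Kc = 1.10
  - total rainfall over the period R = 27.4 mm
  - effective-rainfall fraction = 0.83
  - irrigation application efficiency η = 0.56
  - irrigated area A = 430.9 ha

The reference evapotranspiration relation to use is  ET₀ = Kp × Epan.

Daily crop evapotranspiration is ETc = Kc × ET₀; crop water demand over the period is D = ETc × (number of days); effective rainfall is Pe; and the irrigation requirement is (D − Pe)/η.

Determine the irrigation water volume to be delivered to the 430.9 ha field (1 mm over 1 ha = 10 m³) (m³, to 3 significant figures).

478000 m³

ET₀ = 0.81 × 13.6 = 11.0160 mm/d
ETc = Kc × ET₀ = 1.10 × 11.0160 = 12.1176 mm/d
Crop demand D = ETc × 7 d = 12.1176 × 7 = 84.823 mm
Pe = 0.83 × 27.4 = 22.742 mm
D − Pe = 84.823 − 22.742 = 62.081 mm
Gross irrigation = 62.081 / 0.56 = 110.859 mm
Volume = 110.859 mm × 430.9 ha × 10 = 477691.4 m³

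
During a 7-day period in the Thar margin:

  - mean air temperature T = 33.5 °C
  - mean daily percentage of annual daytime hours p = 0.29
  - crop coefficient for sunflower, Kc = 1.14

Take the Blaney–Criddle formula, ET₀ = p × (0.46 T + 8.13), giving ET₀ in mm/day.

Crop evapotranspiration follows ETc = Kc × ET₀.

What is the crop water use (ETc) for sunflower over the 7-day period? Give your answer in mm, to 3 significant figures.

ET₀ = 0.29 × (0.46 × 33.5 + 8.13) = 0.29 × 23.540 = 6.8266 mm/d
ETc = Kc × ET₀ = 1.14 × 6.8266 = 7.7823 mm/d
Over 7 days: 7.7823 × 7 = 54.476 mm

54.5 mm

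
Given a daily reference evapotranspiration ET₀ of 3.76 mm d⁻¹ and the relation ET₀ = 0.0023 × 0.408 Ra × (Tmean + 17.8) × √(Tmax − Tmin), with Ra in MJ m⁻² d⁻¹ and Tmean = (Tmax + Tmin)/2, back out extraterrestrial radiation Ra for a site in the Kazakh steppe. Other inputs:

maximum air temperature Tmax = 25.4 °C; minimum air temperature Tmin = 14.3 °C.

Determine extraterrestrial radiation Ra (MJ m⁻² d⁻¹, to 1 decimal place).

Tmean = (25.4+14.3)/2 = 19.85 °C; ΔT = 11.1
Ra = ET₀ / [0.0023 × 0.408 × (Tmean+17.8) × √ΔT]
   = 3.76 / (0.0023 × 0.408 × 37.65 × 3.3317) = 31.943 MJ m⁻² d⁻¹

31.9 MJ m⁻² d⁻¹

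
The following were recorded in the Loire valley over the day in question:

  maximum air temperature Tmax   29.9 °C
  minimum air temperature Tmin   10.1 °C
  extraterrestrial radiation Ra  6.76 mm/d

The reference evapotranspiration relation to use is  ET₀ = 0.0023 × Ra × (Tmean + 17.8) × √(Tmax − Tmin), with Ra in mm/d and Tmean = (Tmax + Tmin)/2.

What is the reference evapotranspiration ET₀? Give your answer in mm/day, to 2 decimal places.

Tmean = (29.9 + 10.1)/2 = 20.00 °C
ET₀ = 0.0023 × 6.76 × (20.00 + 17.8) × √19.8 = 0.0023 × 6.76 × 37.80 × 4.4497 = 2.6152 mm/d

2.62 mm/day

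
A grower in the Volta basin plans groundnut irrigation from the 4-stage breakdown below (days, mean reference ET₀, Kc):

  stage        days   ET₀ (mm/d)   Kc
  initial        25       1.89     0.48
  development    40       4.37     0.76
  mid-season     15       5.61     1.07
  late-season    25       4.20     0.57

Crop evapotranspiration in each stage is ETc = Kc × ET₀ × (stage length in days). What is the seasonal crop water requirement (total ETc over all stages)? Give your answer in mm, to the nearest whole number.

305 mm

initial: 0.48 × 1.89 × 25 = 22.68 mm
development: 0.76 × 4.37 × 40 = 132.85 mm
mid-season: 1.07 × 5.61 × 15 = 90.04 mm
late-season: 0.57 × 4.20 × 25 = 59.85 mm
Seasonal total = 305.42 mm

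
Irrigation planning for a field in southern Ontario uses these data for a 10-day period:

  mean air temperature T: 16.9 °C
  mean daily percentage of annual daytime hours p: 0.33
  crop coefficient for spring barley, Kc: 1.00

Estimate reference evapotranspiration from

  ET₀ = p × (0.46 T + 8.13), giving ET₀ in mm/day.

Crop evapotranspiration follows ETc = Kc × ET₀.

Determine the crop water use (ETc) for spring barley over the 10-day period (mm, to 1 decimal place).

52.5 mm

ET₀ = 0.33 × (0.46 × 16.9 + 8.13) = 0.33 × 15.904 = 5.2483 mm/d
ETc = Kc × ET₀ = 1.00 × 5.2483 = 5.2483 mm/d
Over 10 days: 5.2483 × 10 = 52.483 mm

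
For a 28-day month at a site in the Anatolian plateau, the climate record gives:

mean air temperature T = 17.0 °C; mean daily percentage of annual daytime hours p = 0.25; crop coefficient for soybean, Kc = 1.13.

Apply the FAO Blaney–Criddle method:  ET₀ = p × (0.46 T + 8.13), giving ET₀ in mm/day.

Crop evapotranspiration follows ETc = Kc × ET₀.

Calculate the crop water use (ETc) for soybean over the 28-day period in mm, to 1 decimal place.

126.2 mm

ET₀ = 0.25 × (0.46 × 17.0 + 8.13) = 0.25 × 15.950 = 3.9875 mm/d
ETc = Kc × ET₀ = 1.13 × 3.9875 = 4.5059 mm/d
Over 28 days: 4.5059 × 28 = 126.165 mm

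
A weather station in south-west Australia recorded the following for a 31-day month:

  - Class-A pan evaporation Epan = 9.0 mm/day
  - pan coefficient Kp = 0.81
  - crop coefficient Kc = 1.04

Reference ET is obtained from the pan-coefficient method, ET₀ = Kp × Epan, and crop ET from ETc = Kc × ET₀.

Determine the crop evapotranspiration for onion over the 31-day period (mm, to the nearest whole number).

ET₀ = 0.81 × 9.0 = 7.2900 mm/d
ETc = Kc × ET₀ = 1.04 × 7.2900 = 7.5816 mm/d
Over 31 days: 7.5816 × 31 = 235.030 mm

235 mm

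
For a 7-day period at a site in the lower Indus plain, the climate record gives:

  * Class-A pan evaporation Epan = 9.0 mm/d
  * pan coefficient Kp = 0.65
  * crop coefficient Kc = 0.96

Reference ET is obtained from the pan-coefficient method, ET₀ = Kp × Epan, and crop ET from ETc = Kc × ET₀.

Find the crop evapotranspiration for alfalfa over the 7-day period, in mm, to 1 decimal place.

39.3 mm

ET₀ = 0.65 × 9.0 = 5.8500 mm/d
ETc = Kc × ET₀ = 0.96 × 5.8500 = 5.6160 mm/d
Over 7 days: 5.6160 × 7 = 39.312 mm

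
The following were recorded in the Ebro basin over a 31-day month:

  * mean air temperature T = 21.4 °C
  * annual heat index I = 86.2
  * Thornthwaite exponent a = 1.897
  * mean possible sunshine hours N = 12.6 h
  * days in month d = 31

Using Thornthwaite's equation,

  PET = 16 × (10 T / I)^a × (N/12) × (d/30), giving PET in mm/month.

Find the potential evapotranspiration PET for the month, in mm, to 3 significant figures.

97.4 mm

10T/I = 10 × 21.4 / 86.2 = 2.4826
(10T/I)^a = 2.4826^1.897 = 5.6123
Uncorrected PET = 16 × 5.6123 = 89.797 mm
Correction = (N/12)(d/30) = (12.6/12)(31/30) = 1.0850
PET = 89.797 × 1.0850 = 97.430 mm/month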